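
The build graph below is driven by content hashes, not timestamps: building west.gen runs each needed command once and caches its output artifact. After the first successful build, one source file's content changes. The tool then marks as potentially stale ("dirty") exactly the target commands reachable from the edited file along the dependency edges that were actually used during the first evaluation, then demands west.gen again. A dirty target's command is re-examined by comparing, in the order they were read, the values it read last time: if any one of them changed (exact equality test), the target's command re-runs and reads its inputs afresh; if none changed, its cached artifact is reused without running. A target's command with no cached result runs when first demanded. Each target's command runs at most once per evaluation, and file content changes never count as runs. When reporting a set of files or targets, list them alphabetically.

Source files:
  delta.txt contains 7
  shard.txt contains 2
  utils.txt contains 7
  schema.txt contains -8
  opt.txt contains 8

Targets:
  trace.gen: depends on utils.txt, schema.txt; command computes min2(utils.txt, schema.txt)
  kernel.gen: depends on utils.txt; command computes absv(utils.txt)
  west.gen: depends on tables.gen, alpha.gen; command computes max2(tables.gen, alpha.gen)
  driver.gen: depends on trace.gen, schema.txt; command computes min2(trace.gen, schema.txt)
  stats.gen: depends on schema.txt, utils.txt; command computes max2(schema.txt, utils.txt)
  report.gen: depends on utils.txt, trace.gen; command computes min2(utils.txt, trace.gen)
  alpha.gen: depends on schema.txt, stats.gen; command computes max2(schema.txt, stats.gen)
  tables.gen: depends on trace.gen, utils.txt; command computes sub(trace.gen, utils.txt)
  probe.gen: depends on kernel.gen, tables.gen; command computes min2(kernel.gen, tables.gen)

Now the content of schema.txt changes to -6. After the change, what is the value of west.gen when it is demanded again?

Initial pass — values computed on the first demand:
  stats.gen = max2(-8, 7) = 7
  alpha.gen = max2(-8, 7) = 7
  trace.gen = min2(7, -8) = -8
  tables.gen = sub(-8, 7) = -15
  west.gen = max2(-15, 7) = 7

Second demand — change propagation:
  stats.gen: re-runs because schema.txt -8->-6; new result 7 (unchanged).
  alpha.gen: re-runs because schema.txt -8->-6; new result 7 (unchanged).
  trace.gen: re-runs because schema.txt -8->-6; new result -6.
  tables.gen: re-runs because trace.gen -8->-6; new result -13.
  west.gen: re-runs because tables.gen -15->-13; new result 7 (unchanged).

west.gen now evaluates to 7.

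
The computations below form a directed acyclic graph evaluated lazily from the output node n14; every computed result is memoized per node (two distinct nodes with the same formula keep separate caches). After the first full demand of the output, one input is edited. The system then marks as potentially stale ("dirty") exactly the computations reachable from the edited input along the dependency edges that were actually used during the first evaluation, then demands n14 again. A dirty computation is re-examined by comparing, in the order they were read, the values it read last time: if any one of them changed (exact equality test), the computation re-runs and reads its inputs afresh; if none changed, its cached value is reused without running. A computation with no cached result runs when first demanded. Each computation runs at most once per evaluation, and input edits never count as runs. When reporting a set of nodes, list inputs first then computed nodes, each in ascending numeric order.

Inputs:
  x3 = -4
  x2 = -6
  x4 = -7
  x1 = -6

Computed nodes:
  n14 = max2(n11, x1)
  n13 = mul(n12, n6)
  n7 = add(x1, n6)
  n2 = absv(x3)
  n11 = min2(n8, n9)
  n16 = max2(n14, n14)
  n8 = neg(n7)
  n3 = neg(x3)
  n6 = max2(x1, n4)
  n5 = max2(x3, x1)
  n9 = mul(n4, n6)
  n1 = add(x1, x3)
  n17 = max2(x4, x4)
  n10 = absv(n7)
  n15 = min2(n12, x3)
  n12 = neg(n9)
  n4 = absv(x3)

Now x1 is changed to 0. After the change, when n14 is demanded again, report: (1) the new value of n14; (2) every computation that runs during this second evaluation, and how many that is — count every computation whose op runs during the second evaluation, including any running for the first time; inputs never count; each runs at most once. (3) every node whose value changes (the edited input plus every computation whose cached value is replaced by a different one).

First demand of the output computes:
  n4 = absv(-4) = 4
  n6 = max2(-6, 4) = 4
  n7 = add(-6, 4) = -2
  n8 = neg(-2) = 2
  n9 = mul(4, 4) = 16
  n11 = min2(2, 16) = 2
  n14 = max2(2, -6) = 2

After the edit, cleaning proceeds:
  n6: a read changed (x1 -6->0) — executes, giving 4 — identical to its old value.
  n7: a read changed (x1 -6->0) — executes, giving 4.
  n8: a read changed (n7 -2->4) — executes, giving -4.
  n9: dirty, but its reads are unchanged (n4 unchanged, n6 unchanged); cached 16 stands.
  n11: a read changed (n8 2->-4) — executes, giving -4.
  n14: a read changed (n11 2->-4; x1 -6->0) — executes, giving 0.

Note where the cutoff bites: n9 is checked, finds nothing changed, and keeps its cache.

Demanding n14 again yields 0.
5 computations run: n6, n7, n8, n11, n14.
The nodes whose values change: x1, n7, n8, n11, n14.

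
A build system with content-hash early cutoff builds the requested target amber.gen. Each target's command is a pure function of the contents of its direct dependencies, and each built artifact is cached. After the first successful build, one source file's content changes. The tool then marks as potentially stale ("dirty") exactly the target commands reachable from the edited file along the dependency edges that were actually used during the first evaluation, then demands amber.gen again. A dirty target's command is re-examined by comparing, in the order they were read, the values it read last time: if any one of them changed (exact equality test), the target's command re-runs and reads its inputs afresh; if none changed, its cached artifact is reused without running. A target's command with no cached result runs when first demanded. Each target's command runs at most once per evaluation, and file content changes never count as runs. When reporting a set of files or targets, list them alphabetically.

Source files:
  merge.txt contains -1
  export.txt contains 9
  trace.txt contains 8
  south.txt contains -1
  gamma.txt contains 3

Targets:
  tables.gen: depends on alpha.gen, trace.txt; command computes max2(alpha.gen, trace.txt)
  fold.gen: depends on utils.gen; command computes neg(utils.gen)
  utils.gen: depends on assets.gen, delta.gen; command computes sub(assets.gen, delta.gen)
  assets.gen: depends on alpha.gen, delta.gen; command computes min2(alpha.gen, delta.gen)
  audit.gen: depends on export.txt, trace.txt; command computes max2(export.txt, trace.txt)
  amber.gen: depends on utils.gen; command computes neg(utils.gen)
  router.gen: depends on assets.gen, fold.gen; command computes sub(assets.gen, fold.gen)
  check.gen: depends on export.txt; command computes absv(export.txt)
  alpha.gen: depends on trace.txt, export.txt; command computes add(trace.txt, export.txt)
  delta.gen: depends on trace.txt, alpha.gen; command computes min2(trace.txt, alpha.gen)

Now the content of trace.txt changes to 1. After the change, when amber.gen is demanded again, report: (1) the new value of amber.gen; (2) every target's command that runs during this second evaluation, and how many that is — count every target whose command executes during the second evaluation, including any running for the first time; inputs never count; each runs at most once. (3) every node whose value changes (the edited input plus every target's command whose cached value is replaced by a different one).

New value of amber.gen: 0.
Target commands that run: alpha.gen, assets.gen, delta.gen, utils.gen — 4 in total.
Values that change: alpha.gen, assets.gen, delta.gen, trace.txt.
Key observation: the change is absorbed at utils.gen — it re-runs but produces the same value, and the output's value is unchanged.

First evaluation (everything demanded from the output):
  alpha.gen = add(8, 9) = 17
  delta.gen = min2(8, 17) = 8
  assets.gen = min2(17, 8) = 8
  utils.gen = sub(8, 8) = 0
  amber.gen = neg(0) = 0

Propagation after the edit:
  alpha.gen: runs — trace.txt 8->1; result 10.
  delta.gen: runs — trace.txt 8->1; alpha.gen 17->10; result 1.
  assets.gen: runs — alpha.gen 17->10; delta.gen 8->1; result 1.
  utils.gen: runs — assets.gen 8->1; delta.gen 8->1; result 0 (same value as before).
  amber.gen: checked — values it read are unchanged (utils.gen unchanged); reused cached 0 without running.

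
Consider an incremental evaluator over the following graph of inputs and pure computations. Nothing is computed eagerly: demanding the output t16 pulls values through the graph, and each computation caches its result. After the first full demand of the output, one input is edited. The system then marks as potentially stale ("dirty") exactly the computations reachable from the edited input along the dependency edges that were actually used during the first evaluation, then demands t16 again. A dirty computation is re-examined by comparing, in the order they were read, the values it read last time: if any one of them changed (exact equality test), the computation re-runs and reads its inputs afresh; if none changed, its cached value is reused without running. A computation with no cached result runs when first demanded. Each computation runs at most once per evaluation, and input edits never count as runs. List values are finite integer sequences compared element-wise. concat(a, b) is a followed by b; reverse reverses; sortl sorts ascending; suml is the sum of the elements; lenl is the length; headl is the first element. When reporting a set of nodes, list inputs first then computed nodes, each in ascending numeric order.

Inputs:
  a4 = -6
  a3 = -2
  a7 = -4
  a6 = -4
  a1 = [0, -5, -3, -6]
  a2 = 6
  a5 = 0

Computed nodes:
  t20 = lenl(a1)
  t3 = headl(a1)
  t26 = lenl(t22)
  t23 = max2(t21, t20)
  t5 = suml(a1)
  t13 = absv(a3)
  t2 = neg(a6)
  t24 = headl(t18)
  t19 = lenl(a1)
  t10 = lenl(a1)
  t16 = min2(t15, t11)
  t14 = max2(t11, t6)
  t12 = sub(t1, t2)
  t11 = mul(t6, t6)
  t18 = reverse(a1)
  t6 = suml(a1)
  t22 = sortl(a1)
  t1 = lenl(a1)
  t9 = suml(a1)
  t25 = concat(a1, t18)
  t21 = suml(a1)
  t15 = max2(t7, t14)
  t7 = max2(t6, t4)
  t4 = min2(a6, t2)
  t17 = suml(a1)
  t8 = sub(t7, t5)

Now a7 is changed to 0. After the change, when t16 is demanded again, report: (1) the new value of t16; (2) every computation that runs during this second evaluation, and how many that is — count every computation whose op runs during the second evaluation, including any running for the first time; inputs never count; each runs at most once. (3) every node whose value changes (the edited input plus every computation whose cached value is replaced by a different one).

Initial pass — values computed on the first demand:
  t2 = neg(-4) = 4
  t4 = min2(-4, 4) = -4
  t6 = suml([0, -5, -3, -6]) = -14
  t7 = max2(-14, -4) = -4
  t11 = mul(-14, -14) = 196
  t14 = max2(196, -14) = 196
  t15 = max2(-4, 196) = 196
  t16 = min2(196, 196) = 196

Second demand — change propagation:
  no demanded computation ever read a7, so the edit dirties nothing and nothing runs.

The important point: nothing the output needs ever reads a7, so the edit is invisible to it.

t16 now evaluates to 196.
Run set: none (0 run).
Changed values: a7.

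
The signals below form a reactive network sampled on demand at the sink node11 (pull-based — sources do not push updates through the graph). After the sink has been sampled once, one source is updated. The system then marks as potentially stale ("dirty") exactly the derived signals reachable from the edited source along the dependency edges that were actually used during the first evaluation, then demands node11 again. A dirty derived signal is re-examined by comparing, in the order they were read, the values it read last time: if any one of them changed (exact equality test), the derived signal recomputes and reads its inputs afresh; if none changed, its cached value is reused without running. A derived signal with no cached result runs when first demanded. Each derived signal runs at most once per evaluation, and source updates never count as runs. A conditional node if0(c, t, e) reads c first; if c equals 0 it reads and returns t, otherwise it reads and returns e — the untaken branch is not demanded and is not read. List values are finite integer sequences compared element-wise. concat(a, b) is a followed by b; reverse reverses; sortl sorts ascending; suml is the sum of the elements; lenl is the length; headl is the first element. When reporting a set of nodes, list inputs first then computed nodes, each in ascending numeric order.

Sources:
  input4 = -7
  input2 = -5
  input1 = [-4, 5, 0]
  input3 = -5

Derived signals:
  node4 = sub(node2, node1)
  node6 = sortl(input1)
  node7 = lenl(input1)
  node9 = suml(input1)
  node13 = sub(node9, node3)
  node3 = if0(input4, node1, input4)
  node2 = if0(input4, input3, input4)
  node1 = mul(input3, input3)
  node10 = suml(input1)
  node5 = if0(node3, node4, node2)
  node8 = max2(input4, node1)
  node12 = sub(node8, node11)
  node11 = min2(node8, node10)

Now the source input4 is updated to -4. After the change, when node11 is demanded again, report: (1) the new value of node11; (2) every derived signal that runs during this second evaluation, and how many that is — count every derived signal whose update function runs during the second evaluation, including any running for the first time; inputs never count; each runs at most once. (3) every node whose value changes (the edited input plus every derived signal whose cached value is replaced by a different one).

node11 now evaluates to 1.
Run set: node8 (1 run).
Changed values: input4.
The important point: node8 recomputes to an identical value, and the output ends up unchanged.

Initial pass — values computed on the first demand:
  node1 = mul(-5, -5) = 25
  node8 = max2(-7, 25) = 25
  node10 = suml([-4, 5, 0]) = 1
  node11 = min2(25, 1) = 1

Second demand — change propagation:
  node8: re-runs because input4 -7->-4; new result 25 (unchanged).
  node11: re-examined; everything it read last time is the same (node8 unchanged, node10 unchanged) — cache 1 kept, no run.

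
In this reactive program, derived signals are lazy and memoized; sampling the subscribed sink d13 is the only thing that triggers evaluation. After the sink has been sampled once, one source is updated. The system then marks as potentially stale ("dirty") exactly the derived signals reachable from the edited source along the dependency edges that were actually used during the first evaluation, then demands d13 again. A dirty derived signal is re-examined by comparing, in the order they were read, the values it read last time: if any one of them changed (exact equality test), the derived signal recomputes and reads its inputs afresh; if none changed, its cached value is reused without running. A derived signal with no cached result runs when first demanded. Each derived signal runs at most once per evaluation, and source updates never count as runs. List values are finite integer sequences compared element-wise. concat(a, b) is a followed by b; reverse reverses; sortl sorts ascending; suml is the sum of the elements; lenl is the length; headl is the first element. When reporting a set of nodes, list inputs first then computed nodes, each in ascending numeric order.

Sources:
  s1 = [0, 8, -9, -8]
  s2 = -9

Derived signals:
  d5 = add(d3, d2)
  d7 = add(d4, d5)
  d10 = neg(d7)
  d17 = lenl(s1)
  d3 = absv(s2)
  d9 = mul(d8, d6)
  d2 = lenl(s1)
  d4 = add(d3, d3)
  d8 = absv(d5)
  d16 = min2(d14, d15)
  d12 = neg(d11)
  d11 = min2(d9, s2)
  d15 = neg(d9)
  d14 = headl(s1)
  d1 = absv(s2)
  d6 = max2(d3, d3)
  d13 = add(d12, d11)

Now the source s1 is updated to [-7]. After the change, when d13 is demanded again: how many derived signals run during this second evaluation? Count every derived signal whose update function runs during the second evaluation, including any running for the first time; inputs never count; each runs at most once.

5 derived signals run: d2, d5, d8, d9, d11.
Note the absorption at d11: it re-runs yet its value is the same, leaving the output's value untouched.

First demand of the output computes:
  d2 = lenl([0, 8, -9, -8]) = 4
  d3 = absv(-9) = 9
  d5 = add(9, 4) = 13
  d6 = max2(9, 9) = 9
  d8 = absv(13) = 13
  d9 = mul(13, 9) = 117
  d11 = min2(117, -9) = -9
  d12 = neg(-9) = 9
  d13 = add(9, -9) = 0

After the edit, cleaning proceeds:
  d2: a read changed (s1 [0, 8, -9, -8]->[-7]) — executes, giving 1.
  d5: a read changed (d2 4->1) — executes, giving 10.
  d8: a read changed (d5 13->10) — executes, giving 10.
  d9: a read changed (d8 13->10) — executes, giving 90.
  d11: a read changed (d9 117->90) — executes, giving -9 — identical to its old value.
  d12: dirty, but its reads are unchanged (d11 unchanged); cached 9 stands.
  d13: dirty, but its reads are unchanged (d12 unchanged, d11 unchanged); cached 0 stands.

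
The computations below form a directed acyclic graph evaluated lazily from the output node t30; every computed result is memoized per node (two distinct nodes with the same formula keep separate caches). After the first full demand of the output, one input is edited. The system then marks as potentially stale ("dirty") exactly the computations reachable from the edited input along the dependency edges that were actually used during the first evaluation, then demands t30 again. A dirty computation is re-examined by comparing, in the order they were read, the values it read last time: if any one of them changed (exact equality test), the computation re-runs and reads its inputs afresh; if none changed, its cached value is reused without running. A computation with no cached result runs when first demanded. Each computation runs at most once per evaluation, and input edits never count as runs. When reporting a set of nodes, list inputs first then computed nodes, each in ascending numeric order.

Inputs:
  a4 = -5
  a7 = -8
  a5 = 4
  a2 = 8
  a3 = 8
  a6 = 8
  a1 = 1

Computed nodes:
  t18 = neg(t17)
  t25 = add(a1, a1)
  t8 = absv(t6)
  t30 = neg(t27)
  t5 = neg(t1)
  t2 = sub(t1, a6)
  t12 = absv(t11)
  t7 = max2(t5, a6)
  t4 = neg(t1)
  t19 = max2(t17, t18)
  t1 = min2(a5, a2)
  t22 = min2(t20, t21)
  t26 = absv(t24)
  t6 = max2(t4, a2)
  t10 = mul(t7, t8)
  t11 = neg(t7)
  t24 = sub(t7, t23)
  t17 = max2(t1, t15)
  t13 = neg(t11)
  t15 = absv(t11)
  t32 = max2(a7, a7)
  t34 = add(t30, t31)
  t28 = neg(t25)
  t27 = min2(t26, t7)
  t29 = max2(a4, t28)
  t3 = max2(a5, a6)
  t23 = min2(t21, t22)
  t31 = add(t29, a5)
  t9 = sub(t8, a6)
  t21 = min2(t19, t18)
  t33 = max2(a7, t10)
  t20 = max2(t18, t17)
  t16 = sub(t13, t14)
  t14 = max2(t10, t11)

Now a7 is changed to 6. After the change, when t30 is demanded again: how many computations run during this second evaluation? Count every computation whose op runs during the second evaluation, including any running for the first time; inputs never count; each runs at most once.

0 computations run: none.
Note the shortcut — a7 feeds only undemanded nodes, so no recomputation happens.

First demand of the output computes:
  t1 = min2(4, 8) = 4
  t5 = neg(4) = -4
  t7 = max2(-4, 8) = 8
  t11 = neg(8) = -8
  t15 = absv(-8) = 8
  t17 = max2(4, 8) = 8
  t18 = neg(8) = -8
  t19 = max2(8, -8) = 8
  t20 = max2(-8, 8) = 8
  t21 = min2(8, -8) = -8
  t22 = min2(8, -8) = -8
  t23 = min2(-8, -8) = -8
  t24 = sub(8, -8) = 16
  t26 = absv(16) = 16
  t27 = min2(16, 8) = 8
  t30 = neg(8) = -8

After the edit, cleaning proceeds:
  a7 only reaches undemanded nodes; the second demand re-runs nothing.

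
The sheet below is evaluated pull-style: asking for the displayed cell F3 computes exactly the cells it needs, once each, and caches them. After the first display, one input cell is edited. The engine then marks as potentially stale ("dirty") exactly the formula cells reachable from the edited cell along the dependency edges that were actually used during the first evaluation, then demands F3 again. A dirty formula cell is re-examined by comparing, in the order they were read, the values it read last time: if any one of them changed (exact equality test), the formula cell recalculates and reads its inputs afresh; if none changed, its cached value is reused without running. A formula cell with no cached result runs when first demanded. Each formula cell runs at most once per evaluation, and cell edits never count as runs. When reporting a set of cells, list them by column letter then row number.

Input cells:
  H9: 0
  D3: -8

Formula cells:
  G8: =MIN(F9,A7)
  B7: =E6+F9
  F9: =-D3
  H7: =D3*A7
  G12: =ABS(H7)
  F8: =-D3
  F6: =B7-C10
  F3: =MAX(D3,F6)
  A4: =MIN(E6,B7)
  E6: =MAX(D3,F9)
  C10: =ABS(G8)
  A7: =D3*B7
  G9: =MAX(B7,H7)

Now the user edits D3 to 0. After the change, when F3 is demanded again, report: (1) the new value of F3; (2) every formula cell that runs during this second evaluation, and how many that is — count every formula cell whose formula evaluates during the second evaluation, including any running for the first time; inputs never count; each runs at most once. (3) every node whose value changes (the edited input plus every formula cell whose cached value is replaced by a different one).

Demanding F3 again yields 0.
8 formula cells run: A7, B7, C10, E6, F3, F6, F9, G8.
The nodes whose values change: A7, B7, C10, D3, E6, F3, F6, F9, G8.

First demand of the output computes:
  F9 = -(-8) = 8
  E6 = MAX(-8, 8) = 8
  B7 = 8 + 8 = 16
  A7 = -8 * 16 = -128
  G8 = MIN(8, -128) = -128
  C10 = ABS(-128) = 128
  F6 = 16 - 128 = -112
  F3 = MAX(-8, -112) = -8

After the edit, cleaning proceeds:
  F9: a read changed (D3 -8->0) — executes, giving 0.
  E6: a read changed (D3 -8->0; F9 8->0) — executes, giving 0.
  B7: a read changed (E6 8->0; F9 8->0) — executes, giving 0.
  A7: a read changed (D3 -8->0; B7 16->0) — executes, giving 0.
  G8: a read changed (F9 8->0; A7 -128->0) — executes, giving 0.
  C10: a read changed (G8 -128->0) — executes, giving 0.
  F6: a read changed (B7 16->0; C10 128->0) — executes, giving 0.
  F3: a read changed (D3 -8->0; F6 -112->0) — executes, giving 0.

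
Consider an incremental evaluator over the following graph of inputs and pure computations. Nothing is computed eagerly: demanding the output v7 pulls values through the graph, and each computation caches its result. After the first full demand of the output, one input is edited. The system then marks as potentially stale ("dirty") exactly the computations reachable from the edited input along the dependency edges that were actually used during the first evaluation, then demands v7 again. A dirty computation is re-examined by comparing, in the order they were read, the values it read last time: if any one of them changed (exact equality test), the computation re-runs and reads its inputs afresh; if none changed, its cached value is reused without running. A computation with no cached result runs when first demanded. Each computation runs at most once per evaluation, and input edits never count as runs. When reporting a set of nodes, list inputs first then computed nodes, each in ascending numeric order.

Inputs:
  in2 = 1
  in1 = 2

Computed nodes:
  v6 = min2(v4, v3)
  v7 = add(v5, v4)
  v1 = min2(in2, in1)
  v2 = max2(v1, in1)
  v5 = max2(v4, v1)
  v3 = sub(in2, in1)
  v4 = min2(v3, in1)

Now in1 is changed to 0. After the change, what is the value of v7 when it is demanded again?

Initial pass — values computed on the first demand:
  v1 = min2(1, 2) = 1
  v3 = sub(1, 2) = -1
  v4 = min2(-1, 2) = -1
  v5 = max2(-1, 1) = 1
  v7 = add(1, -1) = 0

Second demand — change propagation:
  v1: re-runs because in1 2->0; new result 0.
  v3: re-runs because in1 2->0; new result 1.
  v4: re-runs because v3 -1->1; in1 2->0; new result 0.
  v5: re-runs because v4 -1->0; v1 1->0; new result 0.
  v7: re-runs because v5 1->0; v4 -1->0; new result 0 (unchanged).

v7 now evaluates to 0.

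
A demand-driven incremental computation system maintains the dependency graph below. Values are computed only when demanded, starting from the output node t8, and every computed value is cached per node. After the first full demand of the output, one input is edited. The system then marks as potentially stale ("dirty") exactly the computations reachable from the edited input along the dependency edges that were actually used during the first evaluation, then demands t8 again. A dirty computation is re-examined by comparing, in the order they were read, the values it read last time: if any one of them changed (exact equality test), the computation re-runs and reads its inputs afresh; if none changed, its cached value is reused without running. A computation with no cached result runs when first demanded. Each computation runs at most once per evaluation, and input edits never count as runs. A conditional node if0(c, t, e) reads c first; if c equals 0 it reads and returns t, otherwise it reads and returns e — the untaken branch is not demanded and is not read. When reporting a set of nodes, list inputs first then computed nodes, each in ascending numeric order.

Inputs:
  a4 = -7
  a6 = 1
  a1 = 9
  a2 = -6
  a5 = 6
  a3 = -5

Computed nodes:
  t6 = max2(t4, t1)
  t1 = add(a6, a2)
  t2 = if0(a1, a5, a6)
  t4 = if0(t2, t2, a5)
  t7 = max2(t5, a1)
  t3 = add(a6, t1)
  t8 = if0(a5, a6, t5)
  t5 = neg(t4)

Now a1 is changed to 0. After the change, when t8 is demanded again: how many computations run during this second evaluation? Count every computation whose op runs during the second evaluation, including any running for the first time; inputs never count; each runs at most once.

First evaluation (everything demanded from the output):
  t2 = if0(a1=9 -> else branch a6) = 1
  t4 = if0(t2=1 -> else branch a5) = 6
  t5 = neg(6) = -6
  t8 = if0(a5=6 -> else branch t5) = -6

Propagation after the edit:
  t2: runs — a1 9->0; result 6.
  t4: runs — t2 1->6; result 6 (same value as before).
  t5: checked — values it read are unchanged (t4 unchanged); reused cached -6 without running.
  t8: checked — values it read are unchanged (a5 unchanged, t5 unchanged); reused cached -6 without running.

Key observation: the change is absorbed at t4 — it re-runs but produces the same value, and the output's value is unchanged.

Computations that run: t2, t4 — 2 in total.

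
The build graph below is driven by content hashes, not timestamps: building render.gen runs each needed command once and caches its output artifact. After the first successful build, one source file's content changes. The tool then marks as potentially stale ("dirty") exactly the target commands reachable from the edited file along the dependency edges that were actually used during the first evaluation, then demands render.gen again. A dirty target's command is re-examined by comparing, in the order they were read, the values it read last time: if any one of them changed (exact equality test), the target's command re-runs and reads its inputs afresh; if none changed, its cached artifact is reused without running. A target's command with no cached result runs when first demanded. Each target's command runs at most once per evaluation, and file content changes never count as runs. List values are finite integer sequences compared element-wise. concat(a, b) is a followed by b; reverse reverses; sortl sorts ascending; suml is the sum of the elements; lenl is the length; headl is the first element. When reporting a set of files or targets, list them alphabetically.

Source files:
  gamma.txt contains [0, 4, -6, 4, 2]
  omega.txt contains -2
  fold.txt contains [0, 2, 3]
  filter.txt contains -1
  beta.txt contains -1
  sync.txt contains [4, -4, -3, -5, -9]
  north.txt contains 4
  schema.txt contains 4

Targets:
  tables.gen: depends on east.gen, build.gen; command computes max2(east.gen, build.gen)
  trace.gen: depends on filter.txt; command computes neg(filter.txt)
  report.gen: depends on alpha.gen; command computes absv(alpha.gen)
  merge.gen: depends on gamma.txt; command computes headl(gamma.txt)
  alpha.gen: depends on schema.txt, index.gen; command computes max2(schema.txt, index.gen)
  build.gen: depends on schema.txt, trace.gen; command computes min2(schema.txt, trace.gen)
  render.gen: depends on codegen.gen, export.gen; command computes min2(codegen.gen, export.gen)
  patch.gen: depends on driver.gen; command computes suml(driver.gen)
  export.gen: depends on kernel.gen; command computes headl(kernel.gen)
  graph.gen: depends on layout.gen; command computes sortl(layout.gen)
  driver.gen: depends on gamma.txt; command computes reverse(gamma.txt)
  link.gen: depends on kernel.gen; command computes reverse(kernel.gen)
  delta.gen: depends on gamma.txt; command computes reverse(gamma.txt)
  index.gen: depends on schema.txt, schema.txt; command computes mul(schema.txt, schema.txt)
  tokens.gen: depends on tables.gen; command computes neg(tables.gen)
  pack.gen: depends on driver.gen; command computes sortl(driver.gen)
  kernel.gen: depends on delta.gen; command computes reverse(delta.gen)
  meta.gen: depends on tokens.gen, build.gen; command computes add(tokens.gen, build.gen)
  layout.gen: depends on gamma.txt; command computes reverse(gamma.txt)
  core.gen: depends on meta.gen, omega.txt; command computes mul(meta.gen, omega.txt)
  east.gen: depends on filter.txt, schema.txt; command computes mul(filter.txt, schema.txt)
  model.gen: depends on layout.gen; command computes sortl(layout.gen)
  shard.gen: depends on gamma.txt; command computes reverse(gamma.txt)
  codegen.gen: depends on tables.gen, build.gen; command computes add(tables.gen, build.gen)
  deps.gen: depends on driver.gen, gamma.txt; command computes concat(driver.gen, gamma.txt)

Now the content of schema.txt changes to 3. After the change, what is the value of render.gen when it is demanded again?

render.gen now evaluates to 0.
The important point: at codegen.gen every value read last time is unchanged, so the dirty flag clears without a run.

Initial pass — values computed on the first demand:
  delta.gen = reverse([0, 4, -6, 4, 2]) = [2, 4, -6, 4, 0]
  east.gen = mul(-1, 4) = -4
  kernel.gen = reverse([2, 4, -6, 4, 0]) = [0, 4, -6, 4, 2]
  export.gen = headl([0, 4, -6, 4, 2]) = 0
  trace.gen = neg(-1) = 1
  build.gen = min2(4, 1) = 1
  tables.gen = max2(-4, 1) = 1
  codegen.gen = add(1, 1) = 2
  render.gen = min2(2, 0) = 0

Second demand — change propagation:
  build.gen: re-runs because schema.txt 4->3; new result 1 (unchanged).
  east.gen: re-runs because schema.txt 4->3; new result -3.
  tables.gen: re-runs because east.gen -4->-3; new result 1 (unchanged).
  codegen.gen: re-examined; everything it read last time is the same (tables.gen unchanged, build.gen unchanged) — cache 2 kept, no run.
  render.gen: re-examined; everything it read last time is the same (codegen.gen unchanged, export.gen unchanged) — cache 0 kept, no run.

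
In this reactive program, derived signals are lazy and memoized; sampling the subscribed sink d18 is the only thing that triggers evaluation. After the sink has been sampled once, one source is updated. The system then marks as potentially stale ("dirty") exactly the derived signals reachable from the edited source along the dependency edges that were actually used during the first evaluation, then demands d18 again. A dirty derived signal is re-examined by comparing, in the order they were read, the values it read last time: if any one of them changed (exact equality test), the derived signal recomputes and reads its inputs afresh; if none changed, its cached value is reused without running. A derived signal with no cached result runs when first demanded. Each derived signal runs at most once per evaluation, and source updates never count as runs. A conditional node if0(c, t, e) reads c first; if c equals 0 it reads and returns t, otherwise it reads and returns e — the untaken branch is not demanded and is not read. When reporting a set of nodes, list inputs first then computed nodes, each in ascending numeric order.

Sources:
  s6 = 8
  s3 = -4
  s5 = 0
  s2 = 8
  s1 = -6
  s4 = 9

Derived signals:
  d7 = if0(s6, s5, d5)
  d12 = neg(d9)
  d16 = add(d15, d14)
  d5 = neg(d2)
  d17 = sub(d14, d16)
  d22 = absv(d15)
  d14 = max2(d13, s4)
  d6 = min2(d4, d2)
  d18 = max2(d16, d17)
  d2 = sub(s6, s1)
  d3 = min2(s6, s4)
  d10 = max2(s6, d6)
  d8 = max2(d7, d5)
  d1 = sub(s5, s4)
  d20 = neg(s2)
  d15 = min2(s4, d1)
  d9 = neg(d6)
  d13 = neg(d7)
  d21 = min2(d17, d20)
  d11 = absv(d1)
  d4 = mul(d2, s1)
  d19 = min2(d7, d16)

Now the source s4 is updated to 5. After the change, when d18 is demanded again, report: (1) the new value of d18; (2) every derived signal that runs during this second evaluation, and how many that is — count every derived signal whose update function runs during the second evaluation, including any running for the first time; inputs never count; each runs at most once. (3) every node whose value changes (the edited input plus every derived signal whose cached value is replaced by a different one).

First demand of the output computes:
  d1 = sub(0, 9) = -9
  d2 = sub(8, -6) = 14
  d5 = neg(14) = -14
  d7 = if0(s6=8 -> else branch d5) = -14
  d13 = neg(-14) = 14
  d14 = max2(14, 9) = 14
  d15 = min2(9, -9) = -9
  d16 = add(-9, 14) = 5
  d17 = sub(14, 5) = 9
  d18 = max2(5, 9) = 9

After the edit, cleaning proceeds:
  d1: a read changed (s4 9->5) — executes, giving -5.
  d14: a read changed (s4 9->5) — executes, giving 14 — identical to its old value.
  d15: a read changed (s4 9->5; d1 -9->-5) — executes, giving -5.
  d16: a read changed (d15 -9->-5) — executes, giving 9.
  d17: a read changed (d16 5->9) — executes, giving 5.
  d18: a read changed (d16 5->9; d17 9->5) — executes, giving 9 — identical to its old value.

Demanding d18 again yields 9.
6 derived signals run: d1, d14, d15, d16, d17, d18.
The nodes whose values change: s4, d1, d15, d16, d17.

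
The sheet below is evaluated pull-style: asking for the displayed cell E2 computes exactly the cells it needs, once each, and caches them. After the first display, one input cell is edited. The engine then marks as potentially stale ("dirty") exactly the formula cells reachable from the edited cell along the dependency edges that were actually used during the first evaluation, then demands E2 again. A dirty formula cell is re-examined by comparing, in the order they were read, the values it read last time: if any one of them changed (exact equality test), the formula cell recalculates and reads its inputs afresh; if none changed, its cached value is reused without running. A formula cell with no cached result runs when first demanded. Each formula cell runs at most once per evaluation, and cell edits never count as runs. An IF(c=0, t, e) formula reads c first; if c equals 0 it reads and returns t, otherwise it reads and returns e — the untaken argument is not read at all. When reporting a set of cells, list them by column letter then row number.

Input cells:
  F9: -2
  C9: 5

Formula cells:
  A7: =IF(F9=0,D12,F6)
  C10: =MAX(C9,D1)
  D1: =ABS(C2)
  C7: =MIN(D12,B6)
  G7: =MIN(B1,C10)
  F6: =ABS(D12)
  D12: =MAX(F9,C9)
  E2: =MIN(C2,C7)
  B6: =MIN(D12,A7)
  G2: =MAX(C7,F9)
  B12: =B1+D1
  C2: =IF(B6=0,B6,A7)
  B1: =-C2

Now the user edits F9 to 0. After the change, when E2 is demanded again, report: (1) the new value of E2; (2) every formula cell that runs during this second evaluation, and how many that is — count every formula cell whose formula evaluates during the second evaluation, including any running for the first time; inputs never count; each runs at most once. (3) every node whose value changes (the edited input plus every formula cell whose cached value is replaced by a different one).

Demanding E2 again yields 5.
2 formula cells run: A7, D12.
The nodes whose values change: F9.
Note the branch switch — demand abandons F6, which is never re-examined.

First demand of the output computes:
  D12 = MAX(-2, 5) = 5
  F6 = ABS(5) = 5
  A7 = IF(F9=0: F9=-2 -> else branch F6) = 5
  B6 = MIN(5, 5) = 5
  C2 = IF(B6=0: B6=5 -> else branch A7) = 5
  C7 = MIN(5, 5) = 5
  E2 = MIN(5, 5) = 5

After the edit, cleaning proceeds:
  D12: a read changed (F9 -2->0) — executes, giving 5 — identical to its old value.
  F6: stays stale; no demand reaches it after the flip.
  A7: a read changed (F9 -2->0) — executes, giving 5 — identical to its old value.
  B6: dirty, but its reads are unchanged (D12 unchanged, A7 unchanged); cached 5 stands.
  C2: dirty, but its reads are unchanged (B6 unchanged, A7 unchanged); cached 5 stands.
  C7: dirty, but its reads are unchanged (D12 unchanged, B6 unchanged); cached 5 stands.
  E2: dirty, but its reads are unchanged (C2 unchanged, C7 unchanged); cached 5 stands.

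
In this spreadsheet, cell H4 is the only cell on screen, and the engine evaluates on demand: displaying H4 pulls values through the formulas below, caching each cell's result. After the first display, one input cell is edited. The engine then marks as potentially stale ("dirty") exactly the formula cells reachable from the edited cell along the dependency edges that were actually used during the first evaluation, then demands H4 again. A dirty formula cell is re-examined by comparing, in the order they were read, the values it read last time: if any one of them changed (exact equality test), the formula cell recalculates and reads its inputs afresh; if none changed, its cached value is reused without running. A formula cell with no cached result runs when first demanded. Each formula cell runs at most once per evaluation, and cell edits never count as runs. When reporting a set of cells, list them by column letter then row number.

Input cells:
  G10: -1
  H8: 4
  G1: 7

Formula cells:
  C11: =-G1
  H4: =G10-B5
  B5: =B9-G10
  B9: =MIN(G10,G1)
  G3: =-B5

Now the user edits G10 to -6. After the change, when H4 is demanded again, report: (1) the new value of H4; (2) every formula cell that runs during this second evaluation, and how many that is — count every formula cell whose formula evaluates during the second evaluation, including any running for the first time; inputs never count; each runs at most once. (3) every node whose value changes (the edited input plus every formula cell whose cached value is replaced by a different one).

H4 now evaluates to -6.
Run set: B5, B9, H4 (3 run).
Changed values: B9, G10, H4.

Initial pass — values computed on the first demand:
  B9 = MIN(-1, 7) = -1
  B5 = -1 - -1 = 0
  H4 = -1 - 0 = -1

Second demand — change propagation:
  B9: re-runs because G10 -1->-6; new result -6.
  B5: re-runs because B9 -1->-6; G10 -1->-6; new result 0 (unchanged).
  H4: re-runs because G10 -1->-6; new result -6.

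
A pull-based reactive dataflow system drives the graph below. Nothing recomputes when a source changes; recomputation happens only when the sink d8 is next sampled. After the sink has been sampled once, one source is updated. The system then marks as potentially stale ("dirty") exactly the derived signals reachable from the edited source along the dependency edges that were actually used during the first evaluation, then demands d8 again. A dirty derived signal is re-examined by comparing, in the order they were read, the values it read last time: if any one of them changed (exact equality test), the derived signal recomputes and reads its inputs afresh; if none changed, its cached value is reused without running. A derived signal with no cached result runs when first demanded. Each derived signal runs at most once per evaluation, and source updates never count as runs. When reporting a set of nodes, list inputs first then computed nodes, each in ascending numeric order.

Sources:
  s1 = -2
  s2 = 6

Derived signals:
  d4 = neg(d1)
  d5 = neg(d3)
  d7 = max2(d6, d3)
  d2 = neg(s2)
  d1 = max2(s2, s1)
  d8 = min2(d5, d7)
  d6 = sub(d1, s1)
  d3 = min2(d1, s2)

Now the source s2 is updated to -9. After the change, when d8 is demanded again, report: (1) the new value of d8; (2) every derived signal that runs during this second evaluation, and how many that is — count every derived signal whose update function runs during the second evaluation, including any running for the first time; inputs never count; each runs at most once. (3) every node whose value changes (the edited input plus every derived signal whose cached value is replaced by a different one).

New value of d8: 0.
Derived signals that run: d1, d3, d5, d6, d7, d8 — 6 in total.
Values that change: s2, d1, d3, d5, d6, d7, d8.

First evaluation (everything demanded from the output):
  d1 = max2(6, -2) = 6
  d3 = min2(6, 6) = 6
  d5 = neg(6) = -6
  d6 = sub(6, -2) = 8
  d7 = max2(8, 6) = 8
  d8 = min2(-6, 8) = -6

Propagation after the edit:
  d1: runs — s2 6->-9; result -2.
  d3: runs — d1 6->-2; s2 6->-9; result -9.
  d5: runs — d3 6->-9; result 9.
  d6: runs — d1 6->-2; result 0.
  d7: runs — d6 8->0; d3 6->-9; result 0.
  d8: runs — d5 -6->9; d7 8->0; result 0.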